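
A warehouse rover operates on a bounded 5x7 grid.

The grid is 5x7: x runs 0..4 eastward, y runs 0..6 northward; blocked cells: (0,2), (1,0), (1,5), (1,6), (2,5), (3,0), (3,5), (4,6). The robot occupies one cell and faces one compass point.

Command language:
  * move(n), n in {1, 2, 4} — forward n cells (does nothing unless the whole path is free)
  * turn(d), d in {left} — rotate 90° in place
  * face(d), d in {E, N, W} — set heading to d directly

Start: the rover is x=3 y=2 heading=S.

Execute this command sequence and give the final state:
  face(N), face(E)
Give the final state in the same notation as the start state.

from: x=3 y=2 heading=S
t=1 face(N) ⇒ x=3 y=2 heading=N
t=2 face(E) ⇒ x=3 y=2 heading=E

x=3 y=2 heading=E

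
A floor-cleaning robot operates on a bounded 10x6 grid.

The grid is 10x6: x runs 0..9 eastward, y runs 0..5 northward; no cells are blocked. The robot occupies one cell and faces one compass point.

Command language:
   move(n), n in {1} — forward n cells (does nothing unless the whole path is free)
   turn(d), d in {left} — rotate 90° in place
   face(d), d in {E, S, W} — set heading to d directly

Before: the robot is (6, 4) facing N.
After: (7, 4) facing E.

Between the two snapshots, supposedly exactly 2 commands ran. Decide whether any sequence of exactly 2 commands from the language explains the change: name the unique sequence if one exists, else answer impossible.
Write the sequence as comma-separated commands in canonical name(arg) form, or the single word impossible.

key: cell and facing (now E) both changed — the 2 commands mix motion and turning
start: (6, 4) facing N
step 1 (face(E)): (6, 4) facing E
step 2 (move(1)): (7, 4) facing E
no other 2-command option fits: unique.

face(E), move(1)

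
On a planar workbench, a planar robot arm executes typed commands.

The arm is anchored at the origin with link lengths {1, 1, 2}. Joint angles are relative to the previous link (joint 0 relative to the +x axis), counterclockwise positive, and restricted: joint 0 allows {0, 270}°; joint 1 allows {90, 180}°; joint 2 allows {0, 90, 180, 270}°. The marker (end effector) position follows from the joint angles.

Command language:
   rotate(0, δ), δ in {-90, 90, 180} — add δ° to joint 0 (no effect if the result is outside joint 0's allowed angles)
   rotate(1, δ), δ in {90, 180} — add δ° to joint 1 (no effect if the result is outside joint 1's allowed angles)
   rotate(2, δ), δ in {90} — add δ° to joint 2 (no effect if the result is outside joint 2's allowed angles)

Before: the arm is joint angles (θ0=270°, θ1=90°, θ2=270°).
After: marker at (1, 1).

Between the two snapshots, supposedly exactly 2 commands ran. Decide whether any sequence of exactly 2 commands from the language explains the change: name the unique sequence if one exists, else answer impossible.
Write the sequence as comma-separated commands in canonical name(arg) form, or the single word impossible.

rotate(2, 90), rotate(2, 90)

start: joint angles (θ0=270°, θ1=90°, θ2=270°)
[1] after rotate(2, 90): joint angles (θ0=270°, θ1=90°, θ2=0°)
[2] after rotate(2, 90): joint angles (θ0=270°, θ1=90°, θ2=90°)
all 36 alternatives checked — unique.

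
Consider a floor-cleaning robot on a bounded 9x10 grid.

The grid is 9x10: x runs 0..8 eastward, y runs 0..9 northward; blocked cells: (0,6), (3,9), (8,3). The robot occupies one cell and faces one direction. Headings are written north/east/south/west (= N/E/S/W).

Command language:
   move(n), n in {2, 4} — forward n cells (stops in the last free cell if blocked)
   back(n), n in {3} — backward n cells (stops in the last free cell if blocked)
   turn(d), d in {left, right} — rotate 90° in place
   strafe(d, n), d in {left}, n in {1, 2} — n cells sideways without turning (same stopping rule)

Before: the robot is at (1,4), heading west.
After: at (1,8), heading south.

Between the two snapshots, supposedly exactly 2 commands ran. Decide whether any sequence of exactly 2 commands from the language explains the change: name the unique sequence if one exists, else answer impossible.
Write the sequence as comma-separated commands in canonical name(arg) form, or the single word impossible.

impossible

every 2-command combo misses the target.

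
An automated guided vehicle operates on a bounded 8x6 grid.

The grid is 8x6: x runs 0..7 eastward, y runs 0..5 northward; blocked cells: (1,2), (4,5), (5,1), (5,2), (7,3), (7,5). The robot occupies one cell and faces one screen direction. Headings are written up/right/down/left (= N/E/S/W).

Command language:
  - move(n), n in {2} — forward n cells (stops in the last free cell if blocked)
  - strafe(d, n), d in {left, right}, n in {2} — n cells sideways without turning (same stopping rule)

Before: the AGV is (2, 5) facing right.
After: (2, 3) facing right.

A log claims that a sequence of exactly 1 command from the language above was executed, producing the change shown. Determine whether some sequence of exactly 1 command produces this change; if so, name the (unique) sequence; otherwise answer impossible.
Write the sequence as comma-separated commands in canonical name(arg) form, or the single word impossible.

key: still facing E — the one step turns nothing
from: (2, 5) facing right
[1] after strafe(right, 2): (2, 3) facing right
all 3 alternatives checked — unique.

strafe(right, 2)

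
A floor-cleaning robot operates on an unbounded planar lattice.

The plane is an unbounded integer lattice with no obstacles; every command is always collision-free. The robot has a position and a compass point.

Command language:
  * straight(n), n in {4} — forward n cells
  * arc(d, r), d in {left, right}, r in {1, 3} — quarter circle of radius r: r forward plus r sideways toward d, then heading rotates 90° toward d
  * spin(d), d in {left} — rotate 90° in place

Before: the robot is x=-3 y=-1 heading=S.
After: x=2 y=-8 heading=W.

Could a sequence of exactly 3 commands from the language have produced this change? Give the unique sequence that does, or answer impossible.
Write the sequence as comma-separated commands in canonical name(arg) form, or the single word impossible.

arc(left, 3), arc(right, 3), arc(right, 1)

key: position moved to (2,-8) AND the heading swung to W — translation plus rotation needed
begin: x=-3 y=-1 heading=S
t=1 arc(left, 3) ⇒ x=0 y=-4 heading=E
t=2 arc(right, 3) ⇒ x=3 y=-7 heading=S
t=3 arc(right, 1) ⇒ x=2 y=-8 heading=W
no rival 3-sequence matches.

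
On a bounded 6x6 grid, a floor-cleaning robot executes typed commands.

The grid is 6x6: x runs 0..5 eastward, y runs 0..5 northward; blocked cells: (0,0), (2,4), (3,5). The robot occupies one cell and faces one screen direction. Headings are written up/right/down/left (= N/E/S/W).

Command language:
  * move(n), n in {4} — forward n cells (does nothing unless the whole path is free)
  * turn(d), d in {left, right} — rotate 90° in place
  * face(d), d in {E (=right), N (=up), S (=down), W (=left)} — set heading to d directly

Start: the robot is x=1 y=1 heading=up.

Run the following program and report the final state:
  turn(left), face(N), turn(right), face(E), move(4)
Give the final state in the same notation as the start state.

x=5 y=1 heading=right

begin: x=1 y=1 heading=up
t=1 turn(left) ⇒ x=1 y=1 heading=left
t=2 face(N) ⇒ x=1 y=1 heading=up
t=3 turn(right) ⇒ x=1 y=1 heading=right
t=4 face(E) ⇒ x=1 y=1 heading=right
t=5 move(4) ⇒ x=5 y=1 heading=right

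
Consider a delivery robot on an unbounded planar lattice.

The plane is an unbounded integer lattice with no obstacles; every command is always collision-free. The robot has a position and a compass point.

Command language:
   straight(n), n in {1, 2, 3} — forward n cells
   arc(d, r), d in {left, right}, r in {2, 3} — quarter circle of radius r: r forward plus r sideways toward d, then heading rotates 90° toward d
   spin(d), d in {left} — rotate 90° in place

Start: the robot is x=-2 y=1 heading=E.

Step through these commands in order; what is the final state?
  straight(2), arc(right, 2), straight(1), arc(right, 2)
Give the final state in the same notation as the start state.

x=0 y=-4 heading=W

from: x=-2 y=1 heading=E
1. straight(2) → x=0 y=1 heading=E
2. arc(right, 2) → x=2 y=-1 heading=S
3. straight(1) → x=2 y=-2 heading=S
4. arc(right, 2) → x=0 y=-4 heading=W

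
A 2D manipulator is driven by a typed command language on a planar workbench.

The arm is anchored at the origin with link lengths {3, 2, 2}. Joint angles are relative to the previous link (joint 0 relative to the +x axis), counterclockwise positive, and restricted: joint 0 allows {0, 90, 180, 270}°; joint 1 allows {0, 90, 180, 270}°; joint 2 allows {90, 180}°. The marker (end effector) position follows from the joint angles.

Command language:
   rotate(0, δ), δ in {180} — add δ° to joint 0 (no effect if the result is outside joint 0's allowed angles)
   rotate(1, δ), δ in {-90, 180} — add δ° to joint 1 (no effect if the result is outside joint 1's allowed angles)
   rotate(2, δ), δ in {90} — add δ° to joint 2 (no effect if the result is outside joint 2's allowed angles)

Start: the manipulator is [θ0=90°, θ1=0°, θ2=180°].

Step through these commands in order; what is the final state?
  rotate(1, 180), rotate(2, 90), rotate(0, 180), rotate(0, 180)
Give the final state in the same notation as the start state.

initial: [θ0=90°, θ1=0°, θ2=180°]
step 1 (rotate(1, 180)): [θ0=90°, θ1=180°, θ2=180°]
step 2 (rotate(2, 90)): [θ0=90°, θ1=180°, θ2=180°]
step 3 (rotate(0, 180)): [θ0=270°, θ1=180°, θ2=180°]
step 4 (rotate(0, 180)): [θ0=90°, θ1=180°, θ2=180°]

[θ0=90°, θ1=180°, θ2=180°]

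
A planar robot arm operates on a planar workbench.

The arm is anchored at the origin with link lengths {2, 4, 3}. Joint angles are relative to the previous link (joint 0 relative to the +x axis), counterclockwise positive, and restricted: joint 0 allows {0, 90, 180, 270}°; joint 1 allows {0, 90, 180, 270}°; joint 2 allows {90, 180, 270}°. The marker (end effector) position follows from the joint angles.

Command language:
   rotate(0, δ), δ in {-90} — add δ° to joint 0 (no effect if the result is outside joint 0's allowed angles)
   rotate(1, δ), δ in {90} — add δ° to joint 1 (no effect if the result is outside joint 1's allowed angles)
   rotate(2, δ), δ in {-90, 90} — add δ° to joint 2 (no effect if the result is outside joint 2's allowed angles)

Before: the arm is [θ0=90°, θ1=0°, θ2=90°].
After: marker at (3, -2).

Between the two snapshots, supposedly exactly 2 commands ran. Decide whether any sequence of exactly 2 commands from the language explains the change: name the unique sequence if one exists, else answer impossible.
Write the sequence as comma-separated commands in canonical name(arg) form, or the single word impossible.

rotate(1, 90), rotate(1, 90)

initial: [θ0=90°, θ1=0°, θ2=90°]
step 1 (rotate(1, 90)): [θ0=90°, θ1=90°, θ2=90°]
step 2 (rotate(1, 90)): [θ0=90°, θ1=180°, θ2=90°]
uniquely the one of 16 2-step routes that fits.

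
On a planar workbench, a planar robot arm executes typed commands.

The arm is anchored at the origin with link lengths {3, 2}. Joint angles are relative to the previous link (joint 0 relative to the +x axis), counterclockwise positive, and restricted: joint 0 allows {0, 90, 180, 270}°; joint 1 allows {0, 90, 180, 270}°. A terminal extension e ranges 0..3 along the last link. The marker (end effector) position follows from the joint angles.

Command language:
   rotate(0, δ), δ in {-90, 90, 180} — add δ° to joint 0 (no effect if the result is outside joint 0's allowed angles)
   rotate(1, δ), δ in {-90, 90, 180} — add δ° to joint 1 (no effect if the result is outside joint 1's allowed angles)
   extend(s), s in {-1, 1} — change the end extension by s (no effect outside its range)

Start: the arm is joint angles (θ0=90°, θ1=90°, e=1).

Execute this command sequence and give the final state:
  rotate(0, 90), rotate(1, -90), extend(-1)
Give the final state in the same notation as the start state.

joint angles (θ0=180°, θ1=0°, e=0)

begin: joint angles (θ0=90°, θ1=90°, e=1)
[1] after rotate(0, 90): joint angles (θ0=180°, θ1=90°, e=1)
[2] after rotate(1, -90): joint angles (θ0=180°, θ1=0°, e=1)
[3] after extend(-1): joint angles (θ0=180°, θ1=0°, e=0)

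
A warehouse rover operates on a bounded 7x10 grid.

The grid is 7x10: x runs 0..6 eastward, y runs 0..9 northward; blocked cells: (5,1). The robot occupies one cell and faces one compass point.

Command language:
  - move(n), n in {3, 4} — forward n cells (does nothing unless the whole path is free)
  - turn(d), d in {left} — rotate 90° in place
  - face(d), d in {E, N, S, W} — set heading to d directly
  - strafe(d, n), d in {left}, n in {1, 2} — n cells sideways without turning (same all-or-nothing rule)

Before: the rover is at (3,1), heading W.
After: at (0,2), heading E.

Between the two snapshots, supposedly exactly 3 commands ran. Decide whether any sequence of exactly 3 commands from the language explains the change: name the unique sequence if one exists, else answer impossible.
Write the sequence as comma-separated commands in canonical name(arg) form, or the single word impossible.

move(3), face(E), strafe(left, 1)

key: cell and facing (now E) both changed — the 3 commands mix motion and turning
start: at (3,1), heading W
t=1 move(3) ⇒ at (0,1), heading W
t=2 face(E) ⇒ at (0,1), heading E
t=3 strafe(left, 1) ⇒ at (0,2), heading E
no other 3-command option fits: unique.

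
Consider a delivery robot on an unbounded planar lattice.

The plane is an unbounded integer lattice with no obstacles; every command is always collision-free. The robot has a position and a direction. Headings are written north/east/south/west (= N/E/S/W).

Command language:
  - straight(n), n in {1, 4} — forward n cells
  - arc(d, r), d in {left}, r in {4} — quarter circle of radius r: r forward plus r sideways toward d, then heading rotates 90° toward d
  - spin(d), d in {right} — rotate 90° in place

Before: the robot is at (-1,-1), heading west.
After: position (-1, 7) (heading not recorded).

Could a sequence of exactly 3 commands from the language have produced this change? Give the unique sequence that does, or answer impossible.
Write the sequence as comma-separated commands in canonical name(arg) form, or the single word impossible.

key: order matters: swapping spin(right) and straight(4) lands elsewhere
start: at (-1,-1), heading west
[1] after spin(right): at (-1,-1), heading north
[2] after straight(4): at (-1,3), heading north
[3] after straight(4): at (-1,7), heading north
no other 3-command option fits: unique.

spin(right), straight(4), straight(4)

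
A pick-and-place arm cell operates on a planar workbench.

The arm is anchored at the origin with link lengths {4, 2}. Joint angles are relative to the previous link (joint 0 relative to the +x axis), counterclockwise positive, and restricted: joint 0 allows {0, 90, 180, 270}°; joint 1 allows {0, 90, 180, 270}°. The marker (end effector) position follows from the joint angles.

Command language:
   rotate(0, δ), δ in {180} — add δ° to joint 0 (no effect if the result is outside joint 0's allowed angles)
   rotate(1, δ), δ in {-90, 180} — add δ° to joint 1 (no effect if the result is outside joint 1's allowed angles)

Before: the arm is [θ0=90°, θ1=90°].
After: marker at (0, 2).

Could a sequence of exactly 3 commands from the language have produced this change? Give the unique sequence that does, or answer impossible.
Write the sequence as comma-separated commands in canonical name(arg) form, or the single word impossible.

rotate(1, -90), rotate(1, -90), rotate(1, -90)

begin: [θ0=90°, θ1=90°]
[1] after rotate(1, -90): [θ0=90°, θ1=0°]
[2] after rotate(1, -90): [θ0=90°, θ1=270°]
[3] after rotate(1, -90): [θ0=90°, θ1=180°]
no rival 3-sequence matches.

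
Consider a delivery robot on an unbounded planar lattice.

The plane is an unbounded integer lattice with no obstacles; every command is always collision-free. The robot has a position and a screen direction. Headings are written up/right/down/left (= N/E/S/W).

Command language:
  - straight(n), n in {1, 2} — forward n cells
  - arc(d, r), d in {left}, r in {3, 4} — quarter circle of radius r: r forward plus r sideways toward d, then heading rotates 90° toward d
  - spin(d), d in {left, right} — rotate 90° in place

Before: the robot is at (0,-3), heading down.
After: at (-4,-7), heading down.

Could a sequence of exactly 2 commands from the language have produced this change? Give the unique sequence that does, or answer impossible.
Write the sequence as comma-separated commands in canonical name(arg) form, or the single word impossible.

key: running arc(left, 4) before spin(right) would end elsewhere — order is forced
initial: at (0,-3), heading down
step 1 (spin(right)): at (0,-3), heading left
step 2 (arc(left, 4)): at (-4,-7), heading down
no rival 2-sequence matches.

spin(right), arc(left, 4)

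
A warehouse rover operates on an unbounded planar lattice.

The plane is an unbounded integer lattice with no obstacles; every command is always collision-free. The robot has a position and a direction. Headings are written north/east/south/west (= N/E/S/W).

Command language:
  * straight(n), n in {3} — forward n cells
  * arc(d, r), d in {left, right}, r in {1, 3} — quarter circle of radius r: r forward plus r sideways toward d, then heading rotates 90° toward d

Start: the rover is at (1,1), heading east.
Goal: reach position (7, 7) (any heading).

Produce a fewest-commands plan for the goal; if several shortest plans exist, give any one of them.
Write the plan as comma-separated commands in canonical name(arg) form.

start: at (1,1), heading east
1. arc(left, 3) → at (4,4), heading north
2. arc(right, 3) → at (7,7), heading east
minimal: 2 command(s), checked below 2.

arc(left, 3), arc(right, 3)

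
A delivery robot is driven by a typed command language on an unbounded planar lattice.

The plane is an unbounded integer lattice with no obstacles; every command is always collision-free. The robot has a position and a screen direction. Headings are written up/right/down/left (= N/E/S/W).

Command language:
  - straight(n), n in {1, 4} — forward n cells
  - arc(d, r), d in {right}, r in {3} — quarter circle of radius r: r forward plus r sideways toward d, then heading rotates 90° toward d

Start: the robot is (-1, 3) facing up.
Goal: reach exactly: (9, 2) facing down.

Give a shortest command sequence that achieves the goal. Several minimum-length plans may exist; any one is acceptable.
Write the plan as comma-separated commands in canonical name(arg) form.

arc(right, 3), straight(4), arc(right, 3), straight(1)

initial: (-1, 3) facing up
step 1 (arc(right, 3)): (2, 6) facing right
step 2 (straight(4)): (6, 6) facing right
step 3 (arc(right, 3)): (9, 3) facing down
step 4 (straight(1)): (9, 2) facing down
no 3-step plan works, so 4 is optimal.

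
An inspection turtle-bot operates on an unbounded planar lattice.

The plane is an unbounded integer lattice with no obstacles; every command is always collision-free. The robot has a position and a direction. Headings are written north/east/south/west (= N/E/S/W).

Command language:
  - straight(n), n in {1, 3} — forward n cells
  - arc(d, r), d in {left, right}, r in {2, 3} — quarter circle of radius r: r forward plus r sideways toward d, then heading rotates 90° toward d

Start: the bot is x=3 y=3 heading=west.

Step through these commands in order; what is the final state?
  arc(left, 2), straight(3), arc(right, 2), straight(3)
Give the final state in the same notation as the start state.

x=-4 y=-4 heading=west

start: x=3 y=3 heading=west
t=1 arc(left, 2) ⇒ x=1 y=1 heading=south
t=2 straight(3) ⇒ x=1 y=-2 heading=south
t=3 arc(right, 2) ⇒ x=-1 y=-4 heading=west
t=4 straight(3) ⇒ x=-4 y=-4 heading=west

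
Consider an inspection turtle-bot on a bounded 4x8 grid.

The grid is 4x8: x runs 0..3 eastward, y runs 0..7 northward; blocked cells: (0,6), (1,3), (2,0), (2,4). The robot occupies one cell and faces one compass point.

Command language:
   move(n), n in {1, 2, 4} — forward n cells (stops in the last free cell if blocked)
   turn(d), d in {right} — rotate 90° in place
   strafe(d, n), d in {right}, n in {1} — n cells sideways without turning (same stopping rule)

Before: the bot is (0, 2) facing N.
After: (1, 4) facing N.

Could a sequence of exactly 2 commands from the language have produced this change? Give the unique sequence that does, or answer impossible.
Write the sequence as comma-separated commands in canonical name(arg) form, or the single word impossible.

key: order matters: swapping move(2) and strafe(right, 1) lands elsewhere
start: (0, 2) facing N
step 1 (move(2)): (0, 4) facing N
step 2 (strafe(right, 1)): (1, 4) facing N
no other 2-command option fits: unique.

move(2), strafe(right, 1)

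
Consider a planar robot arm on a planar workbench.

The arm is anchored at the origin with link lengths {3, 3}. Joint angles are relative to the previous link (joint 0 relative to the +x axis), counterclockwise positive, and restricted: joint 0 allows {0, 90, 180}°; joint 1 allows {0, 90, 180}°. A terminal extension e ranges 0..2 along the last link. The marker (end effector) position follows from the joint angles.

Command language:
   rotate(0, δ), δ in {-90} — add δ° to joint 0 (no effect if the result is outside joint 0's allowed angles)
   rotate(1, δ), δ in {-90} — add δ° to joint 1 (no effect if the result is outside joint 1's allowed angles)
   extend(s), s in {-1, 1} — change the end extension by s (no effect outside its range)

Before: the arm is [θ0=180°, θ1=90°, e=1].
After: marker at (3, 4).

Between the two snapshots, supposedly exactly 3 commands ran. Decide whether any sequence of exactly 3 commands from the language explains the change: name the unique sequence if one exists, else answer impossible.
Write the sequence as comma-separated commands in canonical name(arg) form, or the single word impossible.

from: [θ0=180°, θ1=90°, e=1]
1. rotate(0, -90) → [θ0=90°, θ1=90°, e=1]
2. rotate(0, -90) → [θ0=0°, θ1=90°, e=1]
3. rotate(0, -90) → [θ0=0°, θ1=90°, e=1]
no rival 3-sequence matches.

rotate(0, -90), rotate(0, -90), rotate(0, -90)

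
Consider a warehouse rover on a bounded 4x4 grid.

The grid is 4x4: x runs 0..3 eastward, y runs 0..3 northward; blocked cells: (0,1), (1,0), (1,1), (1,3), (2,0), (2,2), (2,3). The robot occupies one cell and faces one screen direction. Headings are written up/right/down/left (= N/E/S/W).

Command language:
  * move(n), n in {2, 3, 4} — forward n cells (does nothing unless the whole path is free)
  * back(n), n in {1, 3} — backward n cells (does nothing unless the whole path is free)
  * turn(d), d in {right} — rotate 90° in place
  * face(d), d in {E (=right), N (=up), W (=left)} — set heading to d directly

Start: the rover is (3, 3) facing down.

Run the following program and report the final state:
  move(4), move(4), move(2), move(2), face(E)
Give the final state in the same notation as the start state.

from: (3, 3) facing down
1. move(4) → (3, 3) facing down
2. move(4) → (3, 3) facing down
3. move(2) → (3, 1) facing down
4. move(2) → (3, 1) facing down
5. face(E) → (3, 1) facing right

(3, 1) facing right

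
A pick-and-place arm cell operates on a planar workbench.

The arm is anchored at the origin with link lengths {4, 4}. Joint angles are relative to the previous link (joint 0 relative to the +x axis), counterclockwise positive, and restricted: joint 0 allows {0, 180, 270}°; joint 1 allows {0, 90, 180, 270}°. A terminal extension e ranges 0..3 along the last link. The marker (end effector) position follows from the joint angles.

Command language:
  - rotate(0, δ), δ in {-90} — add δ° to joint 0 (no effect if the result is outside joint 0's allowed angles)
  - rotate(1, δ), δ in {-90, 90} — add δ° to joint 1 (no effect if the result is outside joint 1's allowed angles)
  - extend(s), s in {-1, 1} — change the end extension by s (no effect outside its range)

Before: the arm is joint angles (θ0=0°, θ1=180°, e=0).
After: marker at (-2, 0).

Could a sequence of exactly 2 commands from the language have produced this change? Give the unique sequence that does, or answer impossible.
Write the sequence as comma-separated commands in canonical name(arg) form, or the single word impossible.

initial: joint angles (θ0=0°, θ1=180°, e=0)
[1] after extend(1): joint angles (θ0=0°, θ1=180°, e=1)
[2] after extend(1): joint angles (θ0=0°, θ1=180°, e=2)
all 25 alternatives checked — unique.

extend(1), extend(1)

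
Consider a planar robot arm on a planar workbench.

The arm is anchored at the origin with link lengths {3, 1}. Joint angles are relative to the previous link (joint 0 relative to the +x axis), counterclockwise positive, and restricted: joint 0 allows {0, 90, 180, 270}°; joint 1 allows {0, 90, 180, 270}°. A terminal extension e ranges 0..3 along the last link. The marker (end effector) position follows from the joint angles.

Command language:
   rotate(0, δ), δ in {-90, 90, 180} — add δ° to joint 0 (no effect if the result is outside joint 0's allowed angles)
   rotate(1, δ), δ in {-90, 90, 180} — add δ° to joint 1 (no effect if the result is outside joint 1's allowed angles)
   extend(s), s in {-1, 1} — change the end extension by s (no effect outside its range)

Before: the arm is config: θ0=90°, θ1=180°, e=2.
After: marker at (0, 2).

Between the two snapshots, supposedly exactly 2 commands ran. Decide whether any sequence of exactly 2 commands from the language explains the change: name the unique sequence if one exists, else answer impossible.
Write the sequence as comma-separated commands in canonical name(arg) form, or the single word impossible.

initial: config: θ0=90°, θ1=180°, e=2
step 1 (extend(-1)): config: θ0=90°, θ1=180°, e=1
step 2 (extend(-1)): config: θ0=90°, θ1=180°, e=0
uniquely the one of 64 2-step routes that fits.

extend(-1), extend(-1)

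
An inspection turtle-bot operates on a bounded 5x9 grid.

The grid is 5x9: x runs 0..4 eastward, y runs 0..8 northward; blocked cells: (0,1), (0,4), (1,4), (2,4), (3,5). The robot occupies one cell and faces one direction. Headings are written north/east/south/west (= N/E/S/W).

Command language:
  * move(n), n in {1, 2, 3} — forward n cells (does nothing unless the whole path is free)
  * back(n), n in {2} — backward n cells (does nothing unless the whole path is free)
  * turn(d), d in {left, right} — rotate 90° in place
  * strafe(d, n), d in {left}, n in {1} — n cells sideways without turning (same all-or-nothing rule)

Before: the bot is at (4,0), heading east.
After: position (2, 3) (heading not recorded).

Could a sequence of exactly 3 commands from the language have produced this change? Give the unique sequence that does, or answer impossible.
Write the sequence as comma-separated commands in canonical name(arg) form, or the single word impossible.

back(2), turn(left), move(3)

key: running move(3) before back(2) would end elsewhere — order is forced
t0: at (4,0), heading east
step 1 (back(2)): at (2,0), heading east
step 2 (turn(left)): at (2,0), heading north
step 3 (move(3)): at (2,3), heading north
no rival 3-sequence matches.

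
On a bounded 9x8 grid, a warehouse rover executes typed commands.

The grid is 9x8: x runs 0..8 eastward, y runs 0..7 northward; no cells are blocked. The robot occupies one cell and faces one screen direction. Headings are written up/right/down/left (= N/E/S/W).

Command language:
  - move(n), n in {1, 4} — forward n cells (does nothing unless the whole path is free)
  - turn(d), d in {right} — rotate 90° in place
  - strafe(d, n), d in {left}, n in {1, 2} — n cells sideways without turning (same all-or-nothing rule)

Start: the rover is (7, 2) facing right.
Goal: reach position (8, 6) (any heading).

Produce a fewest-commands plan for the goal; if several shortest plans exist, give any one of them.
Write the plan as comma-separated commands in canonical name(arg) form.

strafe(left, 2), strafe(left, 2), move(1)

t0: (7, 2) facing right
[1] after strafe(left, 2): (7, 4) facing right
[2] after strafe(left, 2): (7, 6) facing right
[3] after move(1): (8, 6) facing right
no 2-step plan works, so 3 is optimal.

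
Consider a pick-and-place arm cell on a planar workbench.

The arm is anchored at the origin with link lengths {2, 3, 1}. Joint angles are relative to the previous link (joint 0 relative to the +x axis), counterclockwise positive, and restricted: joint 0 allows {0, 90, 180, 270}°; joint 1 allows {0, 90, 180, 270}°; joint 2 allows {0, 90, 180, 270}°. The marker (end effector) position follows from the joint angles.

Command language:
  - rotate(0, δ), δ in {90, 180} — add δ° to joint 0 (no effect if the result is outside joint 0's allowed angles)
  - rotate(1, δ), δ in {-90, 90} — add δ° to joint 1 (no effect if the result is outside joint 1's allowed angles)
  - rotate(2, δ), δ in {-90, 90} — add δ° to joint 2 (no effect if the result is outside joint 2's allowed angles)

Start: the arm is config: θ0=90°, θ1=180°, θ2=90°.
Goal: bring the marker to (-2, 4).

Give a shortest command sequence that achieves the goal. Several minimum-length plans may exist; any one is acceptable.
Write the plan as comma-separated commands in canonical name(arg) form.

initial: config: θ0=90°, θ1=180°, θ2=90°
t=1 rotate(0, 90) ⇒ config: θ0=180°, θ1=180°, θ2=90°
t=2 rotate(2, -90) ⇒ config: θ0=180°, θ1=180°, θ2=0°
t=3 rotate(1, 90) ⇒ config: θ0=180°, θ1=270°, θ2=0°
shorter routes all fall short; 3 is best.

rotate(0, 90), rotate(2, -90), rotate(1, 90)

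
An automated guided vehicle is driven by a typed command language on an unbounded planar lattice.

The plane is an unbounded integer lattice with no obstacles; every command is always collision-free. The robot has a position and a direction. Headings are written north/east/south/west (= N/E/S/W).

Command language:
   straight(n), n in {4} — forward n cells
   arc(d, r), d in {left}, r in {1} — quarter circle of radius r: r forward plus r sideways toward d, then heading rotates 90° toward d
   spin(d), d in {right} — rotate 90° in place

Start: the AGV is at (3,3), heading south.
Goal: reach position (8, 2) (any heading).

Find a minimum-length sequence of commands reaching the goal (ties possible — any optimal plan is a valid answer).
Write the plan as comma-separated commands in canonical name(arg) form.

arc(left, 1), straight(4)

t0: at (3,3), heading south
[1] after arc(left, 1): at (4,2), heading east
[2] after straight(4): at (8,2), heading east
minimal: 2 command(s), checked below 2.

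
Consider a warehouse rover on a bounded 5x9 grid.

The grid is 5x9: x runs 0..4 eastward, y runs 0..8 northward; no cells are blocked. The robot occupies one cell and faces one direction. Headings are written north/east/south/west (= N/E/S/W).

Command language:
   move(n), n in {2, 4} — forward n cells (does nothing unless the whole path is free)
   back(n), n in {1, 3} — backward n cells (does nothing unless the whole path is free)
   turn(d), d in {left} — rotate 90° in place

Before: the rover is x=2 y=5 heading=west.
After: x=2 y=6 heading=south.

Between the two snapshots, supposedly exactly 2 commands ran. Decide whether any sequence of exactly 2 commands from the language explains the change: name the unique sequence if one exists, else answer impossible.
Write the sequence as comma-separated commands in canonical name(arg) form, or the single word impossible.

turn(left), back(1)

key: order matters: swapping turn(left) and back(1) lands elsewhere
from: x=2 y=5 heading=west
1. turn(left) → x=2 y=5 heading=south
2. back(1) → x=2 y=6 heading=south
all 25 alternatives checked — unique.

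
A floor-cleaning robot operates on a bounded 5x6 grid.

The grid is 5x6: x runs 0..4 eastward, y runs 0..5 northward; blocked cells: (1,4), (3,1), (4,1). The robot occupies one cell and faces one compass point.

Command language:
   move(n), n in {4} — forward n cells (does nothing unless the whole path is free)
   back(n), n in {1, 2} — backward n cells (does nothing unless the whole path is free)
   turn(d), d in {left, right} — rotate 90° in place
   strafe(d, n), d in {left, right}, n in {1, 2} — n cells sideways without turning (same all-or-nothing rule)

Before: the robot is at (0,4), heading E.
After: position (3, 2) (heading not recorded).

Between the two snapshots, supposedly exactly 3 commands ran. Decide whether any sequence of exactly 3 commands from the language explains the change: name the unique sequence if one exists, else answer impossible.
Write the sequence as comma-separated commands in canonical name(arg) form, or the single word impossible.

key: order matters: swapping strafe(right, 2) and back(1) lands elsewhere
begin: at (0,4), heading E
t=1 strafe(right, 2) ⇒ at (0,2), heading E
t=2 move(4) ⇒ at (4,2), heading E
t=3 back(1) ⇒ at (3,2), heading E
no other 3-command option fits: unique.

strafe(right, 2), move(4), back(1)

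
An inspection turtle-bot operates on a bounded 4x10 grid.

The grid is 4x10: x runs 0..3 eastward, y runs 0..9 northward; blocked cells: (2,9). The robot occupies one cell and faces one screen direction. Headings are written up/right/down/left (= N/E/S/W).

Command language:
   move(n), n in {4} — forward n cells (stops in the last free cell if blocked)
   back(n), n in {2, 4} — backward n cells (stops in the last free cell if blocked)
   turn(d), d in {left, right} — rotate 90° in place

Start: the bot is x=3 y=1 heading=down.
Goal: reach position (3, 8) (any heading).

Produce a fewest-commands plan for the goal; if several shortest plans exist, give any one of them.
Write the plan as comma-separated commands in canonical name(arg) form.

move(4), back(4), back(4)

t0: x=3 y=1 heading=down
t=1 move(4) ⇒ x=3 y=0 heading=down
t=2 back(4) ⇒ x=3 y=4 heading=down
t=3 back(4) ⇒ x=3 y=8 heading=down
minimal: 3 command(s), checked below 3.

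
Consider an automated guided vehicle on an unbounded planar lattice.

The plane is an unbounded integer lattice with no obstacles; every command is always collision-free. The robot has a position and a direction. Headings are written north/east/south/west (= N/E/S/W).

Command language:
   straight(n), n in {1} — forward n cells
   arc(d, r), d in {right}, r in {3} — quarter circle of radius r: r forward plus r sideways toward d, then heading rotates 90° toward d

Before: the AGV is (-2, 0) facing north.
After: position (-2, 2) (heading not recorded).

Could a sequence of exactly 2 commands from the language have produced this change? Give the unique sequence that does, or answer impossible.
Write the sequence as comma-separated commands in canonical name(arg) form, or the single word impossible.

initial: (-2, 0) facing north
1. straight(1) → (-2, 1) facing north
2. straight(1) → (-2, 2) facing north
uniquely the one of 4 2-step routes that fits.

straight(1), straight(1)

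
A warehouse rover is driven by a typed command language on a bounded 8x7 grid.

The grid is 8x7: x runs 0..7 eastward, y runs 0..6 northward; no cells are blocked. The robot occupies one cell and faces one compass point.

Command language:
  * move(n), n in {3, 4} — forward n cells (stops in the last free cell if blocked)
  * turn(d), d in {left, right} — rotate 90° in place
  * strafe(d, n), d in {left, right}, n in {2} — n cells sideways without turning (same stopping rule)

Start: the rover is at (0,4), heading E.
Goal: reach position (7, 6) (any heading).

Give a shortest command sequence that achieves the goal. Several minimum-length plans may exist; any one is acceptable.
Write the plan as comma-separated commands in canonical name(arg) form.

from: at (0,4), heading E
1. move(4) → at (4,4), heading E
2. move(4) → at (7,4), heading E
3. strafe(left, 2) → at (7,6), heading E
shorter routes all fall short; 3 is best.

move(4), move(4), strafe(left, 2)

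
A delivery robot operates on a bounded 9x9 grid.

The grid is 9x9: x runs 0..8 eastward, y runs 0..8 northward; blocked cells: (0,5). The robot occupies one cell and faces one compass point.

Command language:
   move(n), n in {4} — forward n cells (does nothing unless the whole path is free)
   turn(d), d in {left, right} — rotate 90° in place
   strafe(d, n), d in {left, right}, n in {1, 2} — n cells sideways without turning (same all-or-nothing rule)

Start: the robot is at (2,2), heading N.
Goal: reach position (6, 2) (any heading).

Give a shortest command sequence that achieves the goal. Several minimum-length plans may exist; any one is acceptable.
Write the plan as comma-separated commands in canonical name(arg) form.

strafe(right, 2), strafe(right, 2)

start: at (2,2), heading N
step 1 (strafe(right, 2)): at (4,2), heading N
step 2 (strafe(right, 2)): at (6,2), heading N
no 1-step plan works, so 2 is optimal.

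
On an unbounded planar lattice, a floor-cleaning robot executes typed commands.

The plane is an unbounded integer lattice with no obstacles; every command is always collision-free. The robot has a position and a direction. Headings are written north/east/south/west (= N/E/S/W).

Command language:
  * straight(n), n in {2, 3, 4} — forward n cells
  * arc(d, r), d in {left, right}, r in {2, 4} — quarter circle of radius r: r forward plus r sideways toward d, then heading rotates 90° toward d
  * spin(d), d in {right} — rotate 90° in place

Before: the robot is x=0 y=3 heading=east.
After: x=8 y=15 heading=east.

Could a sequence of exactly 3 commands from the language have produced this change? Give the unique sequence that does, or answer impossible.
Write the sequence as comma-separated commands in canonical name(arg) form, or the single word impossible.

arc(left, 4), straight(4), arc(right, 4)

key: running arc(right, 4) before arc(left, 4) would end elsewhere — order is forced
t0: x=0 y=3 heading=east
step 1 (arc(left, 4)): x=4 y=7 heading=north
step 2 (straight(4)): x=4 y=11 heading=north
step 3 (arc(right, 4)): x=8 y=15 heading=east
uniquely the one of 512 3-step routes that fits.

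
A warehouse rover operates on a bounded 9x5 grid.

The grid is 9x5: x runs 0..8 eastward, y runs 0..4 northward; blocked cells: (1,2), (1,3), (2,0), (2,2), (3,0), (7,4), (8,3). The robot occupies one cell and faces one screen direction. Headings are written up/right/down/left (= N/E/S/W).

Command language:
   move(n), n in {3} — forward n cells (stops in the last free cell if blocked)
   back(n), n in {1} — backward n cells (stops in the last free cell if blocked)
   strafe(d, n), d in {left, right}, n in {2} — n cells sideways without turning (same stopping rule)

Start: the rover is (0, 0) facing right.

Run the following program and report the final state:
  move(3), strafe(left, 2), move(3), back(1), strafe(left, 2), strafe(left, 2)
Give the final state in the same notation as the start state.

(3, 4) facing right

initial: (0, 0) facing right
t=1 move(3) ⇒ (1, 0) facing right
t=2 strafe(left, 2) ⇒ (1, 1) facing right
t=3 move(3) ⇒ (4, 1) facing right
t=4 back(1) ⇒ (3, 1) facing right
t=5 strafe(left, 2) ⇒ (3, 3) facing right
t=6 strafe(left, 2) ⇒ (3, 4) facing right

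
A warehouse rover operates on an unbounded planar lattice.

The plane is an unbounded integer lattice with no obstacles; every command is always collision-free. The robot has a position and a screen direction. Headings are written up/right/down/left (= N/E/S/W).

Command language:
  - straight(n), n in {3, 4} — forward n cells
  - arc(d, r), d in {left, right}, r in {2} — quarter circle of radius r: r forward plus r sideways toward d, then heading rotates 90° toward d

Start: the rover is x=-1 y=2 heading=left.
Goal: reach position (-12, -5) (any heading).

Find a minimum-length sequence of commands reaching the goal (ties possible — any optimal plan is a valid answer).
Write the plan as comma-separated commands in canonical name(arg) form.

t0: x=-1 y=2 heading=left
1. arc(left, 2) → x=-3 y=0 heading=down
2. straight(3) → x=-3 y=-3 heading=down
3. arc(right, 2) → x=-5 y=-5 heading=left
4. straight(3) → x=-8 y=-5 heading=left
5. straight(4) → x=-12 y=-5 heading=left
no 4-step plan works, so 5 is optimal.

arc(left, 2), straight(3), arc(right, 2), straight(3), straight(4)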